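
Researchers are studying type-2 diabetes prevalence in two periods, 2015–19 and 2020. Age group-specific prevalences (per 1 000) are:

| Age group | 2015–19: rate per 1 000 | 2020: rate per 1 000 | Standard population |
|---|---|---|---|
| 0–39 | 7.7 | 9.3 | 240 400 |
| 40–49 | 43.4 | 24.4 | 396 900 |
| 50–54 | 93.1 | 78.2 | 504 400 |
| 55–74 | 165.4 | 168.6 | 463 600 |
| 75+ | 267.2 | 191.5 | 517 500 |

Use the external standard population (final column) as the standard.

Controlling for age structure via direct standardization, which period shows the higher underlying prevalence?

2015–19

Standard total = 2 122 800; weights = 0.1132, 0.1870, 0.2376, 0.2184, 0.2438.
2015–19: 0.1132×7.7 + 0.1870×43.4 + 0.2376×93.1 + 0.2184×165.4 + 0.2438×267.2 = 132.3684 per 1 000.
2020: 0.1132×9.3 + 0.1870×24.4 + 0.2376×78.2 + 0.2184×168.6 + 0.2438×191.5 = 107.7013 per 1 000.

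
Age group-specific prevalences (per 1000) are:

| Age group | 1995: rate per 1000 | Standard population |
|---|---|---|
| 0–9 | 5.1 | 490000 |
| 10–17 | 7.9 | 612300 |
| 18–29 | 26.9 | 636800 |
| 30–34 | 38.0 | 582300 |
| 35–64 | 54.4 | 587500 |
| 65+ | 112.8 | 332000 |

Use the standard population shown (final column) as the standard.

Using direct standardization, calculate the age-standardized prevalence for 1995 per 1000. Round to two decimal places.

35.79

Standard total = 3240900; weights = 0.1512, 0.1889, 0.1965, 0.1797, 0.1813, 0.1024.
Standardized rate: 0.1512×5.1 + 0.1889×7.9 + 0.1965×26.9 + 0.1797×38.0 + 0.1813×54.4 + 0.1024×112.8 = 35.7935 per 1000.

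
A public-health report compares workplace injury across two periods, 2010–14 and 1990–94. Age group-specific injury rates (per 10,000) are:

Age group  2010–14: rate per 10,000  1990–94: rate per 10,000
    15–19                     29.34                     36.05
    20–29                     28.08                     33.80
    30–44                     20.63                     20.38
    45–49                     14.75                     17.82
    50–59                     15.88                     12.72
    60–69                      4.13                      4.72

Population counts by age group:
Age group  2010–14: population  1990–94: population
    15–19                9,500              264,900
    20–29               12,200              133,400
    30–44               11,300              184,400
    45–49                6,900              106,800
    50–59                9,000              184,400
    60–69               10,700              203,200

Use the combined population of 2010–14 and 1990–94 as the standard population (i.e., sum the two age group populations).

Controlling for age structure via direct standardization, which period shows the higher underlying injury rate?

1990–94

Combined standard total = 1,136,700; weights = 0.2414, 0.1281, 0.1722, 0.1000, 0.1701, 0.1882.
2010–14: 0.2414×29.34 + 0.1281×28.08 + 0.1722×20.63 + 0.1000×14.75 + 0.1701×15.88 + 0.1882×4.13 = 19.1856 per 10,000.
1990–94: 0.2414×36.05 + 0.1281×33.80 + 0.1722×20.38 + 0.1000×17.82 + 0.1701×12.72 + 0.1882×4.72 = 21.3755 per 10,000.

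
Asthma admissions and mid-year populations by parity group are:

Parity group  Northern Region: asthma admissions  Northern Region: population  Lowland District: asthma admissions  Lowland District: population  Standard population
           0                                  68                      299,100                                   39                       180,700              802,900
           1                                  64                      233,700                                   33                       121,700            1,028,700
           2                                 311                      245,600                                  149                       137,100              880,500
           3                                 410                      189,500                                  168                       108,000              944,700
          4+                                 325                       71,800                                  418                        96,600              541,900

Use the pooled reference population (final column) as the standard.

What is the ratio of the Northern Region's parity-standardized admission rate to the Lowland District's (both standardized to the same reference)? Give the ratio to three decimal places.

1.163

Parity-specific rates per 10,000 for the Northern Region: 2.27, 2.74, 12.66, 21.64, 45.26.
For the Lowland District: 2.16, 2.71, 10.87, 15.56, 43.27.
Standard total = 4,198,700; weights = 0.1912, 0.2450, 0.2097, 0.2250, 0.1291.
The Northern Region: 0.1912×2.27 + 0.2450×2.74 + 0.2097×12.66 + 0.2250×21.64 + 0.1291×45.26 = 14.4713 per 10,000.
The Lowland District: 0.1912×2.16 + 0.2450×2.71 + 0.2097×10.87 + 0.2250×15.56 + 0.1291×43.27 = 12.4409 per 10,000.
Ratio = 14.4713 ÷ 12.4409 = 1.16320.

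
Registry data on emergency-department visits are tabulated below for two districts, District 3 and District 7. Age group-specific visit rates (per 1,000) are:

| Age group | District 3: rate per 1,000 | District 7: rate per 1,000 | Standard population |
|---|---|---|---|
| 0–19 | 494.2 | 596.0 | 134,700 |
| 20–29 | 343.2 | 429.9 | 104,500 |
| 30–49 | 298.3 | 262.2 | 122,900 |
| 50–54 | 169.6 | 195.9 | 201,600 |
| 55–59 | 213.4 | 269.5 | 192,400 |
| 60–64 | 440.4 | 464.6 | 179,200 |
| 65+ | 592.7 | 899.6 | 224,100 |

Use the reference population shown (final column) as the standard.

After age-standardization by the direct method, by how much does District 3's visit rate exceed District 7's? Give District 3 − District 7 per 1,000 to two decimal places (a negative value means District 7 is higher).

-92.76

Standard total = 1,159,400; weights = 0.1162, 0.0901, 0.1060, 0.1739, 0.1659, 0.1546, 0.1933.
District 3: 0.1162×494.2 + 0.0901×343.2 + 0.1060×298.3 + 0.1739×169.6 + 0.1659×213.4 + 0.1546×440.4 + 0.1933×592.7 = 367.5069 per 1,000.
District 7: 0.1162×596.0 + 0.0901×429.9 + 0.1060×262.2 + 0.1739×195.9 + 0.1659×269.5 + 0.1546×464.6 + 0.1933×899.6 = 460.2657 per 1,000.
Difference = 367.5069 − 460.2657 = -92.7588.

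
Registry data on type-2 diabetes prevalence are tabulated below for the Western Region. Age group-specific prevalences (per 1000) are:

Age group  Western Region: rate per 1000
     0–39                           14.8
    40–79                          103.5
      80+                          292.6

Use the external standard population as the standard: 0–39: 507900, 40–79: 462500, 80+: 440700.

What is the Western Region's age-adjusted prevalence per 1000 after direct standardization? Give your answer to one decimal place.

Standard total = 1411100; weights = 0.3599, 0.3278, 0.3123.
Standardized rate: 0.3599×14.8 + 0.3278×103.5 + 0.3123×292.6 = 130.6318 per 1000.

130.6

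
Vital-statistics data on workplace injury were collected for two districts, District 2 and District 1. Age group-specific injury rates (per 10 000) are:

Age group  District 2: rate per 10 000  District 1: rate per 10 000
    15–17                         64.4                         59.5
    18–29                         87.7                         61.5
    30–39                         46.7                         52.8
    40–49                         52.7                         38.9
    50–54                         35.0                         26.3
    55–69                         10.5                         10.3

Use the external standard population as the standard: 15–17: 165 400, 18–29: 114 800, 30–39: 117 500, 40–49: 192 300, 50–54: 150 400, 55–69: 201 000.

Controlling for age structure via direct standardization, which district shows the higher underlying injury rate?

District 2

Standard total = 941 400; weights = 0.1757, 0.1219, 0.1248, 0.2043, 0.1598, 0.2135.
District 2: 0.1757×64.4 + 0.1219×87.7 + 0.1248×46.7 + 0.2043×52.7 + 0.1598×35.0 + 0.2135×10.5 = 46.4369 per 10 000.
District 1: 0.1757×59.5 + 0.1219×61.5 + 0.1248×52.8 + 0.2043×38.9 + 0.1598×26.3 + 0.2135×10.3 = 38.8908 per 10 000.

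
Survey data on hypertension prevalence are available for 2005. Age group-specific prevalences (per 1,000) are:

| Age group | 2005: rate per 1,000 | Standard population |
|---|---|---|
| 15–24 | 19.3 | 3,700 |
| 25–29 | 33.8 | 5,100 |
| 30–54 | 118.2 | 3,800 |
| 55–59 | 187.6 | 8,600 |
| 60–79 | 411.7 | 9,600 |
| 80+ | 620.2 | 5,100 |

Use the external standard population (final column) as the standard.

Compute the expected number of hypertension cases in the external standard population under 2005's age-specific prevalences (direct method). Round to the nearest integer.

9422

Expected hypertension cases = Σ (standard pop × age-specific rate ÷ 1,000)
= 3,700×19.3/1,000 + 5,100×33.8/1,000 + 3,800×118.2/1,000 + 8,600×187.6/1,000 + 9,600×411.7/1,000 + 5,100×620.2/1,000
= 71.41 + 172.38 + 449.16 + 1613.36 + 3952.32 + 3163.02 = 9421.65.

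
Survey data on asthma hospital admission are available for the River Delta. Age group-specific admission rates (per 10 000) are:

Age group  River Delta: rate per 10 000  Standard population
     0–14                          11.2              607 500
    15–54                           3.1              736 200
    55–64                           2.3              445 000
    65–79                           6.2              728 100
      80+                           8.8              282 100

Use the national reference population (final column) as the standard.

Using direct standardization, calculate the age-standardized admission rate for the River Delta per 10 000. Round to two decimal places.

Standard total = 2 798 900; weights = 0.2170, 0.2630, 0.1590, 0.2601, 0.1008.
Standardized rate: 0.2170×11.2 + 0.2630×3.1 + 0.1590×2.3 + 0.2601×6.2 + 0.1008×8.8 = 6.1118 per 10 000.

6.11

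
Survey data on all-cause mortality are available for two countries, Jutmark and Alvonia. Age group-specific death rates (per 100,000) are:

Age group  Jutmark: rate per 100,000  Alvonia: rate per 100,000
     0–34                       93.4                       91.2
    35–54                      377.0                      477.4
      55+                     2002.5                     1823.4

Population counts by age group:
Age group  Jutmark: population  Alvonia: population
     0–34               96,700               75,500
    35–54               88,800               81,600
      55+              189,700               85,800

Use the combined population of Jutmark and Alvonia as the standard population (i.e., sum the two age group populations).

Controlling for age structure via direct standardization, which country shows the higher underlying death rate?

Combined standard total = 618,100; weights = 0.2786, 0.2757, 0.4457.
Jutmark: 0.2786×93.4 + 0.2757×377.0 + 0.4457×2002.5 = 1022.5094 per 100,000.
Alvonia: 0.2786×91.2 + 0.2757×477.4 + 0.4457×1823.4 = 969.7465 per 100,000.

Jutmark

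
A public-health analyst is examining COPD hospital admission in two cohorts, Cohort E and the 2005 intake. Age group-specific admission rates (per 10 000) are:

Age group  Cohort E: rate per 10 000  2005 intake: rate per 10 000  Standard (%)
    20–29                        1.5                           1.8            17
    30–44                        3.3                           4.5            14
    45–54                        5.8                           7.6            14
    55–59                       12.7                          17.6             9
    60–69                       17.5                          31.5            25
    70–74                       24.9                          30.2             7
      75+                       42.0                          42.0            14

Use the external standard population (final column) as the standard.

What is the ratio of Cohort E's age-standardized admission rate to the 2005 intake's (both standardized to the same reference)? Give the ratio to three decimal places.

Standard weights: 0.17, 0.14, 0.14, 0.09, 0.25, 0.07, 0.14.
Cohort E: 0.1700×1.5 + 0.1400×3.3 + 0.1400×5.8 + 0.0900×12.7 + 0.2500×17.5 + 0.0700×24.9 + 0.1400×42.0 = 14.6700 per 10 000.
The 2005 intake: 0.1700×1.8 + 0.1400×4.5 + 0.1400×7.6 + 0.0900×17.6 + 0.2500×31.5 + 0.0700×30.2 + 0.1400×42.0 = 19.4530 per 10 000.
Ratio = 14.6700 ÷ 19.4530 = 0.75413.

0.754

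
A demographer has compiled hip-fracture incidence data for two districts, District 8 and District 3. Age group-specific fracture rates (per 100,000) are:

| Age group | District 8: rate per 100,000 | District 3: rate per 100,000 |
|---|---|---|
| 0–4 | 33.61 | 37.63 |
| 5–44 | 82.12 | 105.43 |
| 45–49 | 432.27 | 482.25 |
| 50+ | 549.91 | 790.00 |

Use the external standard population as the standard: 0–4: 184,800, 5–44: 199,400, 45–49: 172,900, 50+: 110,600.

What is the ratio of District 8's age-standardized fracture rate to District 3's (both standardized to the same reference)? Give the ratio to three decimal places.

Standard total = 667,700; weights = 0.2768, 0.2986, 0.2589, 0.1656.
District 8: 0.2768×33.61 + 0.2986×82.12 + 0.2589×432.27 + 0.1656×549.91 = 236.8510 per 100,000.
District 3: 0.2768×37.63 + 0.2986×105.43 + 0.2589×482.25 + 0.1656×790.00 = 297.6364 per 100,000.
Ratio = 236.8510 ÷ 297.6364 = 0.79577.

0.796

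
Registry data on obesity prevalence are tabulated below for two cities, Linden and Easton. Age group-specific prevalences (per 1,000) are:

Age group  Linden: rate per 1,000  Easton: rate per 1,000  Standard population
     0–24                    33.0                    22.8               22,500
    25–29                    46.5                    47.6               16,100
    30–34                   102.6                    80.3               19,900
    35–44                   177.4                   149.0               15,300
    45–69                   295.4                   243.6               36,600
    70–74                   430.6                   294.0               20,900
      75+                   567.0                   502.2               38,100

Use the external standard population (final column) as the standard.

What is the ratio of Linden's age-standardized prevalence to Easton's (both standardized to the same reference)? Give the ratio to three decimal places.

Standard total = 169,400; weights = 0.1328, 0.0950, 0.1175, 0.0903, 0.2161, 0.1234, 0.2249.
Linden: 0.1328×33.0 + 0.0950×46.5 + 0.1175×102.6 + 0.0903×177.4 + 0.2161×295.4 + 0.1234×430.6 + 0.2249×567.0 = 281.3518 per 1,000.
Easton: 0.1328×22.8 + 0.0950×47.6 + 0.1175×80.3 + 0.0903×149.0 + 0.2161×243.6 + 0.1234×294.0 + 0.2249×502.2 = 232.2976 per 1,000.
Ratio = 281.3518 ÷ 232.2976 = 1.21117.

1.211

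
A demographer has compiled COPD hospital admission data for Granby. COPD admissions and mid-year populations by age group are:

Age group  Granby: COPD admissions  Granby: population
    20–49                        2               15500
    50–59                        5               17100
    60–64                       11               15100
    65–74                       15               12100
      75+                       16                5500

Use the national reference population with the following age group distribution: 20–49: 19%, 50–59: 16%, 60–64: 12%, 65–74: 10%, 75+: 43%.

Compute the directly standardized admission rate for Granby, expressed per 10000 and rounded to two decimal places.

Age-specific rates per 10000 for Granby: 1.29, 2.92, 7.28, 12.40, 29.09.
Standard weights: 0.19, 0.16, 0.12, 0.10, 0.43.
Standardized rate: 0.1900×1.29 + 0.1600×2.92 + 0.1200×7.28 + 0.1000×12.40 + 0.4300×29.09 = 15.3359 per 10000.

15.34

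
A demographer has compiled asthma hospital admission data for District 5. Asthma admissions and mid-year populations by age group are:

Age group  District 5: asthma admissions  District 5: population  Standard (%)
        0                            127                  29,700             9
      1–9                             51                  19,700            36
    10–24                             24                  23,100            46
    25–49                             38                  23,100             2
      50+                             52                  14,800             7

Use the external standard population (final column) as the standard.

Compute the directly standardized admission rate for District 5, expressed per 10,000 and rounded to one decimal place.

Age-specific rates per 10,000 for District 5: 42.76, 25.89, 10.39, 16.45, 35.14.
Standard weights: 0.09, 0.36, 0.46, 0.02, 0.07.
Standardized rate: 0.0900×42.76 + 0.3600×25.89 + 0.4600×10.39 + 0.0200×16.45 + 0.0700×35.14 = 20.7360 per 10,000.

20.7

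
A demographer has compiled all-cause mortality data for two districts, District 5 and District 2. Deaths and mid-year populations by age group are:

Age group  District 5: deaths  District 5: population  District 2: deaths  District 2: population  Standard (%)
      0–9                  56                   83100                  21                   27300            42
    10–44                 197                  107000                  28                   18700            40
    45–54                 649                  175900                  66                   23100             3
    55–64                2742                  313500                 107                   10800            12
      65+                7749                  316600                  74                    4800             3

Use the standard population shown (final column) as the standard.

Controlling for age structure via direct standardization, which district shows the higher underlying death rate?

District 5

Age-specific rates per 1000 for District 5: 0.674, 1.841, 3.690, 8.746, 24.476.
For District 2: 0.769, 1.497, 2.857, 9.907, 15.417.
Standard weights: 0.42, 0.40, 0.03, 0.12, 0.03.
District 5: 0.4200×0.674 + 0.4000×1.841 + 0.0300×3.690 + 0.1200×8.746 + 0.0300×24.476 = 2.9140 per 1000.
District 2: 0.4200×0.769 + 0.4000×1.497 + 0.0300×2.857 + 0.1200×9.907 + 0.0300×15.417 = 2.6591 per 1000.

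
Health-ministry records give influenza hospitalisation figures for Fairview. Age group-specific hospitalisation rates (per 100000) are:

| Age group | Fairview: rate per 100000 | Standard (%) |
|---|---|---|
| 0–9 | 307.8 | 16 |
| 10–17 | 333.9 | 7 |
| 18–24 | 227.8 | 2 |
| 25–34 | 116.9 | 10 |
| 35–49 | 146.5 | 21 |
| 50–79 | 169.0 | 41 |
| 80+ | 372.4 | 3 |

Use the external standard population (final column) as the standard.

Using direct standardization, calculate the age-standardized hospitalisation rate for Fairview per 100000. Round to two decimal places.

Standard weights: 0.16, 0.07, 0.02, 0.10, 0.21, 0.41, 0.03.
Standardized rate: 0.1600×307.8 + 0.0700×333.9 + 0.0200×227.8 + 0.1000×116.9 + 0.2100×146.5 + 0.4100×169.0 + 0.0300×372.4 = 200.0940 per 100000.

200.09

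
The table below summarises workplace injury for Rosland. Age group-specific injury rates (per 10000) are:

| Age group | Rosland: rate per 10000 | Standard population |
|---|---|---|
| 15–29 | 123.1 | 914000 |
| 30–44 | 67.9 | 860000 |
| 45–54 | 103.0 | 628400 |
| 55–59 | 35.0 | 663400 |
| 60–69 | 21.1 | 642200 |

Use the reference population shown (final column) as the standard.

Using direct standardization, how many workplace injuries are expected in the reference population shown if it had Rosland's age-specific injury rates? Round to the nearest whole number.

27240

Expected workplace injuries = Σ (standard pop × age-specific rate ÷ 10000)
= 914000×123.1/10000 + 860000×67.9/10000 + 628400×103.0/10000 + 663400×35.0/10000 + 642200×21.1/10000
= 11251.34 + 5839.40 + 6472.52 + 2321.90 + 1355.04 = 27240.20.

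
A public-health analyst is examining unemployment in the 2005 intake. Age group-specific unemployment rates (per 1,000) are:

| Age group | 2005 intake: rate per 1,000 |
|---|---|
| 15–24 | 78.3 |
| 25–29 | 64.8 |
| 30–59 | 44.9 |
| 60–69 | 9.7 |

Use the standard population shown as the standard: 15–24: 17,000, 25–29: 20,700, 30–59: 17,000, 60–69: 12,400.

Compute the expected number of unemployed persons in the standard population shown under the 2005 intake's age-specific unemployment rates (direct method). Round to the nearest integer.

Expected unemployed persons = Σ (standard pop × age-specific rate ÷ 1,000)
= 17,000×78.3/1,000 + 20,700×64.8/1,000 + 17,000×44.9/1,000 + 12,400×9.7/1,000
= 1331.10 + 1341.36 + 763.30 + 120.28 = 3556.04.

3556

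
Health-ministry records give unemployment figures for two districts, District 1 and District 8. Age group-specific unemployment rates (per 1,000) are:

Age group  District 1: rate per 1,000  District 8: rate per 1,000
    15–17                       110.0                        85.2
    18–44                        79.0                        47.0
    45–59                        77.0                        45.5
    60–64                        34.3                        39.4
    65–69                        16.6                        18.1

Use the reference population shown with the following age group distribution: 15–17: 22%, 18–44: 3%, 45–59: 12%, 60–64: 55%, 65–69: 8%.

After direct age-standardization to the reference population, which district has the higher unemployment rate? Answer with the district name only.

Standard weights: 0.22, 0.03, 0.12, 0.55, 0.08.
District 1: 0.2200×110.0 + 0.0300×79.0 + 0.1200×77.0 + 0.5500×34.3 + 0.0800×16.6 = 56.0030 per 1,000.
District 8: 0.2200×85.2 + 0.0300×47.0 + 0.1200×45.5 + 0.5500×39.4 + 0.0800×18.1 = 48.7320 per 1,000.

District 1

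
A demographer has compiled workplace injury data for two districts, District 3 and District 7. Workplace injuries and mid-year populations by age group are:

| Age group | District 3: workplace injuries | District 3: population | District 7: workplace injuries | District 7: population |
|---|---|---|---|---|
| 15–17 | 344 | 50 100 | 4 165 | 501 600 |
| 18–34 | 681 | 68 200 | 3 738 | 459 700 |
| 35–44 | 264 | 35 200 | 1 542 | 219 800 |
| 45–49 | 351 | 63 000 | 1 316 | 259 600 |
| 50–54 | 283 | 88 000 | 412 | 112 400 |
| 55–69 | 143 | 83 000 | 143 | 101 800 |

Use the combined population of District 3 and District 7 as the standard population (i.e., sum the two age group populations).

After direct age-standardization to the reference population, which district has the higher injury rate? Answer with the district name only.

District 3

Age-specific rates per 10 000 for District 3: 68.66, 99.85, 75.00, 55.71, 32.16, 17.23.
For District 7: 83.03, 81.31, 70.15, 50.69, 36.65, 14.05.
Combined standard total = 2 042 400; weights = 0.2701, 0.2585, 0.1249, 0.1580, 0.0981, 0.0905.
District 3: 0.2701×68.66 + 0.2585×99.85 + 0.1249×75.00 + 0.1580×55.71 + 0.0981×32.16 + 0.0905×17.23 = 67.2350 per 10 000.
District 7: 0.2701×83.03 + 0.2585×81.31 + 0.1249×70.15 + 0.1580×50.69 + 0.0981×36.65 + 0.0905×14.05 = 65.0804 per 10 000.
The crude rates (53.32 vs 68.38) would put District 7 higher, but that reflects its age composition; once standardized to a common age structure, District 3 has the higher underlying rate.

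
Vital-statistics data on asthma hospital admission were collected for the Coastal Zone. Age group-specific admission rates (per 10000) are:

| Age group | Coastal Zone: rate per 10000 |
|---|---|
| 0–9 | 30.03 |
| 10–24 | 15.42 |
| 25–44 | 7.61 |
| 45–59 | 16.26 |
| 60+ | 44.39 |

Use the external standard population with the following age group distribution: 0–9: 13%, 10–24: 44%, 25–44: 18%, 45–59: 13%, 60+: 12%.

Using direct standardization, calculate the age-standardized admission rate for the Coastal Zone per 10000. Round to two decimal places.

Standard weights: 0.13, 0.44, 0.18, 0.13, 0.12.
Standardized rate: 0.1300×30.03 + 0.4400×15.42 + 0.1800×7.61 + 0.1300×16.26 + 0.1200×44.39 = 19.4991 per 10000.

19.50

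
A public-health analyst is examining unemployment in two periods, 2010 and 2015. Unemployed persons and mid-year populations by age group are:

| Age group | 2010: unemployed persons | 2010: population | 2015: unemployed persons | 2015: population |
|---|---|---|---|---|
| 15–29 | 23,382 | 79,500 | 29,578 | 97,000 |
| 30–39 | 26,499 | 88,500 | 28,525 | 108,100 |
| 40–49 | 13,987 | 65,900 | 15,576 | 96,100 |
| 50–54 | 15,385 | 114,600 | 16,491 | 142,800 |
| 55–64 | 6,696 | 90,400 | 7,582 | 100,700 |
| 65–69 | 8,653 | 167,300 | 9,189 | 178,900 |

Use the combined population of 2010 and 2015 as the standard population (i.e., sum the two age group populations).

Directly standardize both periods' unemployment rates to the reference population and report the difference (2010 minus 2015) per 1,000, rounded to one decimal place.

13.5

Age-specific rates per 1,000 for 2010: 294.113, 299.424, 212.246, 134.250, 74.071, 51.721.
For 2015: 304.928, 263.876, 162.081, 115.483, 75.293, 51.364.
Combined standard total = 1,329,800; weights = 0.1327, 0.1478, 0.1218, 0.1936, 0.1437, 0.2603.
2010: 0.1327×294.113 + 0.1478×299.424 + 0.1218×212.246 + 0.1936×134.250 + 0.1437×74.071 + 0.2603×51.721 = 159.2557 per 1,000.
2015: 0.1327×304.928 + 0.1478×263.876 + 0.1218×162.081 + 0.1936×115.483 + 0.1437×75.293 + 0.2603×51.364 = 145.7745 per 1,000.
Difference = 159.2557 − 145.7745 = 13.4812.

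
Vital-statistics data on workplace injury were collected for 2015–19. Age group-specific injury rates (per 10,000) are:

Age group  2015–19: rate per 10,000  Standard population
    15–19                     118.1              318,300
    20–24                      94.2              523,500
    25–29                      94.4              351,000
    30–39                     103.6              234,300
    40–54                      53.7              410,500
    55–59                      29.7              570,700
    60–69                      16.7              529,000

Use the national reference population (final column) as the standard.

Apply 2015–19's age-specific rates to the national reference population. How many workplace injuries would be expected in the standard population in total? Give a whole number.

19214

Expected workplace injuries = Σ (standard pop × age-specific rate ÷ 10,000)
= 318,300×118.1/10,000 + 523,500×94.2/10,000 + 351,000×94.4/10,000 + 234,300×103.6/10,000 + 410,500×53.7/10,000 + 570,700×29.7/10,000 + 529,000×16.7/10,000
= 3759.12 + 4931.37 + 3313.44 + 2427.35 + 2204.39 + 1694.98 + 883.43 = 19214.08.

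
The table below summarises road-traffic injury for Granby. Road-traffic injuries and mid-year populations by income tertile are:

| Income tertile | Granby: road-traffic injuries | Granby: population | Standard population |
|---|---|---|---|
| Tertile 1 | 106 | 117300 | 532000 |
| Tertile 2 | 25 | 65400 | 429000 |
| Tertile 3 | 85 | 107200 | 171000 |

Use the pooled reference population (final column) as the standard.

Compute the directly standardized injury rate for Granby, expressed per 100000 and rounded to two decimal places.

68.93

Income-specific rates per 100000 for Granby: 90.37, 38.23, 79.29.
Standard total = 1132000; weights = 0.4700, 0.3790, 0.1511.
Standardized rate: 0.4700×90.37 + 0.3790×38.23 + 0.1511×79.29 = 68.9336 per 100000.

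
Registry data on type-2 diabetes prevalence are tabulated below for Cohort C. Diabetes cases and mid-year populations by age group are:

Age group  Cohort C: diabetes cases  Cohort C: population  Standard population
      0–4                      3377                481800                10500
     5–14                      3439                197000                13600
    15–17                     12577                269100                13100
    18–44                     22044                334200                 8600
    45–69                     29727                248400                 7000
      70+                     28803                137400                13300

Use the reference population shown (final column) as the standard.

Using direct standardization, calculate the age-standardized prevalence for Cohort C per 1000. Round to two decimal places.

77.40

Age-specific rates per 1000 for Cohort C: 7.009, 17.457, 46.737, 65.961, 119.674, 209.629.
Standard total = 66100; weights = 0.1589, 0.2057, 0.1982, 0.1301, 0.1059, 0.2012.
Standardized rate: 0.1589×7.009 + 0.2057×17.457 + 0.1982×46.737 + 0.1301×65.961 + 0.1059×119.674 + 0.2012×209.629 = 77.4025 per 1000.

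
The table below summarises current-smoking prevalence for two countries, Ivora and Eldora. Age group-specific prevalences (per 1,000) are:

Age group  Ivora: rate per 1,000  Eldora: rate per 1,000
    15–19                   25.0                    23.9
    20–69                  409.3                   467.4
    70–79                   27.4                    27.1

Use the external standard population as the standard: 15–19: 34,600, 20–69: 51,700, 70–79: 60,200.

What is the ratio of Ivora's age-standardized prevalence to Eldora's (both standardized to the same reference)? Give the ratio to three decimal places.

0.889

Standard total = 146,500; weights = 0.2362, 0.3529, 0.4109.
Ivora: 0.2362×25.0 + 0.3529×409.3 + 0.4109×27.4 = 161.6061 per 1,000.
Eldora: 0.2362×23.9 + 0.3529×467.4 + 0.4109×27.1 = 181.7266 per 1,000.
Ratio = 161.6061 ÷ 181.7266 = 0.88928.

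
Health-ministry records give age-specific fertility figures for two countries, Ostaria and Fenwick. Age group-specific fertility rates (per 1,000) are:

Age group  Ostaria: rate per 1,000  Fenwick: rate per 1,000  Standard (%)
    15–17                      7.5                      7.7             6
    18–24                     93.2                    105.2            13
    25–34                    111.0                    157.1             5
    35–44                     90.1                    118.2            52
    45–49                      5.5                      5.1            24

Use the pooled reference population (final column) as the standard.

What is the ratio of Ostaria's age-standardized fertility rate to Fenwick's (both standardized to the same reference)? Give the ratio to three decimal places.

Standard weights: 0.06, 0.13, 0.05, 0.52, 0.24.
Ostaria: 0.0600×7.5 + 0.1300×93.2 + 0.0500×111.0 + 0.5200×90.1 + 0.2400×5.5 = 66.2880 per 1,000.
Fenwick: 0.0600×7.7 + 0.1300×105.2 + 0.0500×157.1 + 0.5200×118.2 + 0.2400×5.1 = 84.6810 per 1,000.
Ratio = 66.2880 ÷ 84.6810 = 0.78280.

0.783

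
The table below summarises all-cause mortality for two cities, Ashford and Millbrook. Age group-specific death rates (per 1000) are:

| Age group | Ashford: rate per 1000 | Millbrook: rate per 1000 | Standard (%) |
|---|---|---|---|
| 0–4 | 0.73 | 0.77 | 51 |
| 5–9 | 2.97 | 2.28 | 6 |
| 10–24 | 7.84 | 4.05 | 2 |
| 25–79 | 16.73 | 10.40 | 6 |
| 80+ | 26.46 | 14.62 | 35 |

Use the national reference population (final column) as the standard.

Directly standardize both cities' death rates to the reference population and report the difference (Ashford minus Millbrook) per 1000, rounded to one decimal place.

4.6

Standard weights: 0.51, 0.06, 0.02, 0.06, 0.35.
Ashford: 0.5100×0.73 + 0.0600×2.97 + 0.0200×7.84 + 0.0600×16.73 + 0.3500×26.46 = 10.9721 per 1000.
Millbrook: 0.5100×0.77 + 0.0600×2.28 + 0.0200×4.05 + 0.0600×10.40 + 0.3500×14.62 = 6.3515 per 1000.
Difference = 10.9721 − 6.3515 = 4.6206.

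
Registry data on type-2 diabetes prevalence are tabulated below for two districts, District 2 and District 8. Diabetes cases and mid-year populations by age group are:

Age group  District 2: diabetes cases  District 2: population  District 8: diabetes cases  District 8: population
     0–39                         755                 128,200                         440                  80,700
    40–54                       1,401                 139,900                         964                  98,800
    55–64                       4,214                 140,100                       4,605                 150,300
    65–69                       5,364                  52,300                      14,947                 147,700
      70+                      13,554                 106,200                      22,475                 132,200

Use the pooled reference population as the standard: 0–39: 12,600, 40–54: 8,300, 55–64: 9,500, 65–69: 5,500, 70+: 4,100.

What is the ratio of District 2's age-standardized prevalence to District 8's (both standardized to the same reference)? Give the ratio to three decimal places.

0.903

Age-specific rates per 1,000 for District 2: 5.889, 10.014, 30.079, 102.562, 127.627.
For District 8: 5.452, 9.757, 30.639, 101.198, 170.008.
Standard total = 40,000; weights = 0.3150, 0.2075, 0.2375, 0.1375, 0.1025.
District 2: 0.3150×5.889 + 0.2075×10.014 + 0.2375×30.079 + 0.1375×102.562 + 0.1025×127.627 = 38.2608 per 1,000.
District 8: 0.3150×5.452 + 0.2075×9.757 + 0.2375×30.639 + 0.1375×101.198 + 0.1025×170.008 = 42.3593 per 1,000.
Ratio = 38.2608 ÷ 42.3593 = 0.90324.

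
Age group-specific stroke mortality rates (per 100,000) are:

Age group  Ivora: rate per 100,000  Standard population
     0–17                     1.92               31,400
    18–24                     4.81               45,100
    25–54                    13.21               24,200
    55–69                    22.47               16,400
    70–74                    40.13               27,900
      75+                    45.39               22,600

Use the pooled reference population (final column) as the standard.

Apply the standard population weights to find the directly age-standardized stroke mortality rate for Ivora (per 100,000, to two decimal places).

18.56

Standard total = 167,600; weights = 0.1874, 0.2691, 0.1444, 0.0979, 0.1665, 0.1348.
Standardized rate: 0.1874×1.92 + 0.2691×4.81 + 0.1444×13.21 + 0.0979×22.47 + 0.1665×40.13 + 0.1348×45.39 = 18.5612 per 100,000.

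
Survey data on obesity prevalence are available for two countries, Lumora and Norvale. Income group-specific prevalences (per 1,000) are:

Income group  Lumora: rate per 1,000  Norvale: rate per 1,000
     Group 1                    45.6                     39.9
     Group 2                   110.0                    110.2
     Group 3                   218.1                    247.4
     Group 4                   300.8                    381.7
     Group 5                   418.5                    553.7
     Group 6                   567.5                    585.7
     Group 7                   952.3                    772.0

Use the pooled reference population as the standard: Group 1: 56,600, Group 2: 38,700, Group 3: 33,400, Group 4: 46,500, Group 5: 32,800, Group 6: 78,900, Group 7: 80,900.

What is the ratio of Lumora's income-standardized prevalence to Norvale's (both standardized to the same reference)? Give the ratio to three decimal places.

1.027

Standard total = 367,800; weights = 0.1539, 0.1052, 0.0908, 0.1264, 0.0892, 0.2145, 0.2200.
Lumora: 0.1539×45.6 + 0.1052×110.0 + 0.0908×218.1 + 0.1264×300.8 + 0.0892×418.5 + 0.2145×567.5 + 0.2200×952.3 = 444.9519 per 1,000.
Norvale: 0.1539×39.9 + 0.1052×110.2 + 0.0908×247.4 + 0.1264×381.7 + 0.0892×553.7 + 0.2145×585.7 + 0.2200×772.0 = 433.2876 per 1,000.
Ratio = 444.9519 ÷ 433.2876 = 1.02692.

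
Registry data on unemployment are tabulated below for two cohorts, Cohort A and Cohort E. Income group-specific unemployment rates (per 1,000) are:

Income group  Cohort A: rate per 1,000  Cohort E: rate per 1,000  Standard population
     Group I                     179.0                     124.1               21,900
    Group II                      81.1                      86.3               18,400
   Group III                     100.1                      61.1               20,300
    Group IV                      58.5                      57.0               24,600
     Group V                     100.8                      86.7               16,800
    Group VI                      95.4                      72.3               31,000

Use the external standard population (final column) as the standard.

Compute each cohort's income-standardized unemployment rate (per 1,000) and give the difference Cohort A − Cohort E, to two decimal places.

Standard total = 133,000; weights = 0.1647, 0.1383, 0.1526, 0.1850, 0.1263, 0.2331.
Cohort A: 0.1647×179.0 + 0.1383×81.1 + 0.1526×100.1 + 0.1850×58.5 + 0.1263×100.8 + 0.2331×95.4 = 101.7617 per 1,000.
Cohort E: 0.1647×124.1 + 0.1383×86.3 + 0.1526×61.1 + 0.1850×57.0 + 0.1263×86.7 + 0.2331×72.3 = 80.0459 per 1,000.
Difference = 101.7617 − 80.0459 = 21.7159.

21.72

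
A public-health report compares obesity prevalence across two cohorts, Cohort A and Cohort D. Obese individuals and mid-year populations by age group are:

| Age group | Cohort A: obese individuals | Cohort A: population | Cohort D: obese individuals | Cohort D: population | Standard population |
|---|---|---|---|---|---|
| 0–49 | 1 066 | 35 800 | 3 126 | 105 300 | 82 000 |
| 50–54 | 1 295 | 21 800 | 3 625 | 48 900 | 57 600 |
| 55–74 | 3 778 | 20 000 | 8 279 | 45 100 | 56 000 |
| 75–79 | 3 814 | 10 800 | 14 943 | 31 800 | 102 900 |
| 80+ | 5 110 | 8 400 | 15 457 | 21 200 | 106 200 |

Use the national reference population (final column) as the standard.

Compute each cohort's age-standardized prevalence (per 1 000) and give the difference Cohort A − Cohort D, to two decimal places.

Age-specific rates per 1 000 for Cohort A: 29.777, 59.404, 188.900, 353.148, 608.333.
For Cohort D: 29.687, 74.131, 183.570, 469.906, 729.104.
Standard total = 404 700; weights = 0.2026, 0.1423, 0.1384, 0.2543, 0.2624.
Cohort A: 0.2026×29.777 + 0.1423×59.404 + 0.1384×188.900 + 0.2543×353.148 + 0.2624×608.333 = 290.0560 per 1 000.
Cohort D: 0.2026×29.687 + 0.1423×74.131 + 0.1384×183.570 + 0.2543×469.906 + 0.2624×729.104 = 352.7756 per 1 000.
Difference = 290.0560 − 352.7756 = -62.7195.

-62.72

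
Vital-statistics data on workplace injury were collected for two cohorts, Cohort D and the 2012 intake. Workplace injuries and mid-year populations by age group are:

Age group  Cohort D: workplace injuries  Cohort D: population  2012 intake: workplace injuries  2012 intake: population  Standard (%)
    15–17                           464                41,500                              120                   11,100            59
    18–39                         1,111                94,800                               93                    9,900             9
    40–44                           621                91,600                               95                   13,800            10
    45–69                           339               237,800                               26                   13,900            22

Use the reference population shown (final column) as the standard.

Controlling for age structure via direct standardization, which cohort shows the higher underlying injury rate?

Cohort D

Age-specific rates per 10,000 for Cohort D: 111.81, 117.19, 67.79, 14.26.
For the 2012 intake: 108.11, 93.94, 68.84, 18.71.
Standard weights: 0.59, 0.09, 0.10, 0.22.
Cohort D: 0.5900×111.81 + 0.0900×117.19 + 0.1000×67.79 + 0.2200×14.26 = 86.4295 per 10,000.
The 2012 intake: 0.5900×108.11 + 0.0900×93.94 + 0.1000×68.84 + 0.2200×18.71 = 83.2375 per 10,000.
The crude rates (54.43 vs 68.58) would put the 2012 intake higher, but that reflects its age composition; once standardized to a common age structure, Cohort D has the higher underlying rate.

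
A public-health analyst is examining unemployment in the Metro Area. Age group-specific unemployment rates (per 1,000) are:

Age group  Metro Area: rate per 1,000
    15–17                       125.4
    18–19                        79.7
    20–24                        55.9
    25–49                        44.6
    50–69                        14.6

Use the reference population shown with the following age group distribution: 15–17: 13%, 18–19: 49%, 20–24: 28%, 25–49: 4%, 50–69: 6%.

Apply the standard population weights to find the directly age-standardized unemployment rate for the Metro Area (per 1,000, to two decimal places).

73.67

Standard weights: 0.13, 0.49, 0.28, 0.04, 0.06.
Standardized rate: 0.1300×125.4 + 0.4900×79.7 + 0.2800×55.9 + 0.0400×44.6 + 0.0600×14.6 = 73.6670 per 1,000.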